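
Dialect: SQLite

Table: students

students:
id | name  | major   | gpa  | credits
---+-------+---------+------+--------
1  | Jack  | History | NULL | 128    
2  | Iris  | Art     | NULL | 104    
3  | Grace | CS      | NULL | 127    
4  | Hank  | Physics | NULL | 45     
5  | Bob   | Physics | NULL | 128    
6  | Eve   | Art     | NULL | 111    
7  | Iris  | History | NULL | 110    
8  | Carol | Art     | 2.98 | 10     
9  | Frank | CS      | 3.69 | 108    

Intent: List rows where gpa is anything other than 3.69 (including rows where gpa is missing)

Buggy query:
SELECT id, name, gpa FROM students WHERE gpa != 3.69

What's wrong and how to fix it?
Bug: 'gpa != 3.69' is unknown when gpa is NULL, so NULL rows are silently excluded

Fix: Handle NULL separately with IS NULL alongside the inequality

Corrected query:
SELECT id, name, gpa FROM students WHERE gpa != 3.69 OR gpa IS NULL

Result:
id | name  | gpa 
---+-------+-----
1  | Jack  | NULL
2  | Iris  | NULL
3  | Grace | NULL
4  | Hank  | NULL
5  | Bob   | NULL
6  | Eve   | NULL
7  | Iris  | NULL
8  | Carol | 2.98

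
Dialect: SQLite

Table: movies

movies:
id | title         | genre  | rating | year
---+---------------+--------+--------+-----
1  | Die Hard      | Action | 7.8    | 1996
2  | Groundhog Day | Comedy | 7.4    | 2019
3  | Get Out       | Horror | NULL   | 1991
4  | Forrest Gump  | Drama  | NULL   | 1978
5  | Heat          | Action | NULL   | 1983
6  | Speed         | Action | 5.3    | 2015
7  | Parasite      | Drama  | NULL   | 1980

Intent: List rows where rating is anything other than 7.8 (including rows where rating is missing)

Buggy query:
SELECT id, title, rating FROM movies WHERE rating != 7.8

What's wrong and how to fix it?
Bug: Inequality against NULL is unknown, not true; rows with NULL are dropped

Fix: Add an explicit OR rating IS NULL to include the missing-value rows

Corrected query:
SELECT id, title, rating FROM movies WHERE rating != 7.8 OR rating IS NULL

Result:
id | title         | rating
---+---------------+-------
2  | Groundhog Day | 7.4   
3  | Get Out       | NULL  
4  | Forrest Gump  | NULL  
5  | Heat          | NULL  
6  | Speed         | 5.3   
7  | Parasite      | NULL  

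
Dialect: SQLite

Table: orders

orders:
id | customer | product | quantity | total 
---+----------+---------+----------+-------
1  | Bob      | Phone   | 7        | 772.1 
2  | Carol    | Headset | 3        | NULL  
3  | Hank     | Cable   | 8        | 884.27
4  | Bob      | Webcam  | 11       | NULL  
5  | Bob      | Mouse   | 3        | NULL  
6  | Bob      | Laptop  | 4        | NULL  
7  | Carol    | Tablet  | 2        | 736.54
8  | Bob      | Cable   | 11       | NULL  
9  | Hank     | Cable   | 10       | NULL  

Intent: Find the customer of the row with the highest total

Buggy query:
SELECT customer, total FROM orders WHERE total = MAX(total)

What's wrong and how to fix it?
Bug: WHERE is evaluated per row; an aggregate over the whole table isn't defined there

Fix: Use a subquery: WHERE total = (SELECT MAX(total) FROM orders)

Corrected query:
SELECT customer, total FROM orders WHERE total = (SELECT MAX(total) FROM orders)

Result:
customer | total 
---------+-------
Hank     | 884.27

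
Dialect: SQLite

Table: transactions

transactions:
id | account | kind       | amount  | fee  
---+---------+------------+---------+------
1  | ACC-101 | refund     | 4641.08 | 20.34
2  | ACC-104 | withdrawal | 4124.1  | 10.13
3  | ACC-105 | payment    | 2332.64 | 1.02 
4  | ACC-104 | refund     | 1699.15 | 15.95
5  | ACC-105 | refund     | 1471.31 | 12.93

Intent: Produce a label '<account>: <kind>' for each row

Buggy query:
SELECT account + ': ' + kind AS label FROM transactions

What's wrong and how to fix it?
Bug: '+' is numeric addition; on text columns SQLite converts them to 0 instead of concatenating

Fix: Replace + with || to concatenate text

Corrected query:
SELECT account || ': ' || kind AS label FROM transactions

Result:
label              
-------------------
ACC-101: refund    
ACC-104: withdrawal
ACC-105: payment   
ACC-104: refund    
ACC-105: refund    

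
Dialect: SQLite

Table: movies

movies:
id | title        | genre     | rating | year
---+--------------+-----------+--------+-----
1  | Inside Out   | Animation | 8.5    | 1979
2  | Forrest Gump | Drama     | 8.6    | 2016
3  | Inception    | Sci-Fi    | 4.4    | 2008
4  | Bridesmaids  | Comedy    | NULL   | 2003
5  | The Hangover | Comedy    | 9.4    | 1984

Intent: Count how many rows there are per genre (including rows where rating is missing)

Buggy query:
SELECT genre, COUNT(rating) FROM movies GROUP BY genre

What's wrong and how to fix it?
Bug: COUNT(column) counts non-NULL values only; rows with NULL rating aren't counted

Fix: Use COUNT(*) to count all rows regardless of NULL

Corrected query:
SELECT genre, COUNT(*) FROM movies GROUP BY genre

Result:
genre     | COUNT(*)
----------+---------
Animation | 1       
Comedy    | 2       
Drama     | 1       
Sci-Fi    | 1       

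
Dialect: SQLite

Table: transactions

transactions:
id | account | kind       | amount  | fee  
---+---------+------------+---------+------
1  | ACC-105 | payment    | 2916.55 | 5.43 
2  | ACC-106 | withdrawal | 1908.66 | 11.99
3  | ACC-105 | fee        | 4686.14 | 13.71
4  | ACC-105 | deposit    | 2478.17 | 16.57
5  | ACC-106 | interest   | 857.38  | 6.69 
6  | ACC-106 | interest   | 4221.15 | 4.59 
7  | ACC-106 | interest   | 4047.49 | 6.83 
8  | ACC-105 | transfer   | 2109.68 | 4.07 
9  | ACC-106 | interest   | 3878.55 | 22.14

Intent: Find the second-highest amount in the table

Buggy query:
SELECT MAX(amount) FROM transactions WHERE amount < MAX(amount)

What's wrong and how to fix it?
Bug: MAX(amount) on the right of the comparison is an aggregate-in-WHERE error

Fix: Compute the overall MAX in a subquery, then take MAX of rows below it

Corrected query:
SELECT MAX(amount) FROM transactions WHERE amount < (SELECT MAX(amount) FROM transactions)

Result:
MAX(amount)
-----------
4221.15    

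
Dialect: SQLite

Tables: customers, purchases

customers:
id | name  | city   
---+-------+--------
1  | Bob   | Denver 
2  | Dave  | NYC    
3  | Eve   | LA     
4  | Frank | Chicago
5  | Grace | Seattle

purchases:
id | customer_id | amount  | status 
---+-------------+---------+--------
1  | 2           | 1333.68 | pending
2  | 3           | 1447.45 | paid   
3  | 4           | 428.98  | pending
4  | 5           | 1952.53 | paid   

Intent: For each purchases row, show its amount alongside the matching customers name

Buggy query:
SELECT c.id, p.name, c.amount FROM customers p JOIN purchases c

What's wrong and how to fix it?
Bug: JOIN with no ON clause produces a cartesian product; every purchases row pairs with every customers row

Fix: Add ON c.customer_id = p.id to the JOIN

Corrected query:
SELECT c.id, p.name, c.amount FROM customers p JOIN purchases c ON c.customer_id = p.id

Result:
id | name  | amount 
---+-------+--------
1  | Dave  | 1333.68
2  | Eve   | 1447.45
3  | Frank | 428.98 
4  | Grace | 1952.53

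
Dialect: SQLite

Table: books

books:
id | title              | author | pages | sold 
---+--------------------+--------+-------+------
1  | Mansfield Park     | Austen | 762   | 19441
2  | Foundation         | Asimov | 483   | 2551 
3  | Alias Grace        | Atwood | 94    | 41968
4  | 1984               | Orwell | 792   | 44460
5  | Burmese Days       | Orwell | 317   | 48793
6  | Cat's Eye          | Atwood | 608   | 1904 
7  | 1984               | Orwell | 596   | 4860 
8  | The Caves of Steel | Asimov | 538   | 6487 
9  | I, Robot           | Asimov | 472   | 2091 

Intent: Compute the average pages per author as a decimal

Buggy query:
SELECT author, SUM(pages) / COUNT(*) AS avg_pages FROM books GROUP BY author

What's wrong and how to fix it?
Bug: Both operands are integers, so '/' performs integer division and truncates

Fix: Multiply by 1.0 (or CAST to REAL) to force floating-point division

Corrected query:
SELECT author, SUM(pages) * 1.0 / COUNT(*) AS avg_pages FROM books GROUP BY author

Result:
author | avg_pages 
-------+-----------
Asimov | 497.666667
Atwood | 351       
Austen | 762       
Orwell | 568.333333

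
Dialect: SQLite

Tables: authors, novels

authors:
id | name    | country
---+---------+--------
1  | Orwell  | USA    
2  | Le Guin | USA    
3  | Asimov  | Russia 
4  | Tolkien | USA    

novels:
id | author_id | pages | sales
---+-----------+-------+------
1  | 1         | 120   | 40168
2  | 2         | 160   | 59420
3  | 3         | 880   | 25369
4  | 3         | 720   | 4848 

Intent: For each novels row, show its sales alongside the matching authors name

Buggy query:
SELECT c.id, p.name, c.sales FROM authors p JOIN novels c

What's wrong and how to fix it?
Bug: Missing join condition: each novels row is matched to all authors rows instead of just its own

Fix: Specify the join condition linking the foreign key to the parent id

Corrected query:
SELECT c.id, p.name, c.sales FROM authors p JOIN novels c ON c.author_id = p.id

Result:
id | name    | sales
---+---------+------
1  | Orwell  | 40168
2  | Le Guin | 59420
3  | Asimov  | 25369
4  | Asimov  | 4848 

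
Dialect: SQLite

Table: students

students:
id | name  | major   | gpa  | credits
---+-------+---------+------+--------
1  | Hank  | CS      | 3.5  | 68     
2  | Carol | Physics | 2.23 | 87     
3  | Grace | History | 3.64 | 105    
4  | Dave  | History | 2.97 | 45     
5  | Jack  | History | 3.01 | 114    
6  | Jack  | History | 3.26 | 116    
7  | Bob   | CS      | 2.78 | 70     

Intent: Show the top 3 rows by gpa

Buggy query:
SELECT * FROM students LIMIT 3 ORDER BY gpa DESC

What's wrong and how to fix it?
Bug: ORDER BY cannot follow LIMIT; LIMIT is the final clause

Fix: Swap the clauses: ORDER BY first, then LIMIT

Corrected query:
SELECT * FROM students ORDER BY gpa DESC LIMIT 3

Result:
id | name  | major   | gpa  | credits
---+-------+---------+------+--------
3  | Grace | History | 3.64 | 105    
1  | Hank  | CS      | 3.5  | 68     
6  | Jack  | History | 3.26 | 116    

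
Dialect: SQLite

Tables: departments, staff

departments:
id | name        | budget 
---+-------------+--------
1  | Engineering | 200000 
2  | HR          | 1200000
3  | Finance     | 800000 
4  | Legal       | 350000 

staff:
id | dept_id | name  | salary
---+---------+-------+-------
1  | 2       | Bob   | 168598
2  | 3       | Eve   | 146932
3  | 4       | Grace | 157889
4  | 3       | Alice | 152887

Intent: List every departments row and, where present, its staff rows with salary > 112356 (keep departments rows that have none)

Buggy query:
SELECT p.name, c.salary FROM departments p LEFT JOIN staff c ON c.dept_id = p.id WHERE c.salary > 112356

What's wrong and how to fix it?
Bug: A WHERE condition on the right-hand table after LEFT JOIN drops unmatched parents

Fix: Put 'c.salary > 112356' in the JOIN's ON clause instead of WHERE

Corrected query:
SELECT p.name, c.salary FROM departments p LEFT JOIN staff c ON c.dept_id = p.id AND c.salary > 112356

Result:
name        | salary
------------+-------
Engineering | NULL  
HR          | 168598
Finance     | 146932
Finance     | 152887
Legal       | 157889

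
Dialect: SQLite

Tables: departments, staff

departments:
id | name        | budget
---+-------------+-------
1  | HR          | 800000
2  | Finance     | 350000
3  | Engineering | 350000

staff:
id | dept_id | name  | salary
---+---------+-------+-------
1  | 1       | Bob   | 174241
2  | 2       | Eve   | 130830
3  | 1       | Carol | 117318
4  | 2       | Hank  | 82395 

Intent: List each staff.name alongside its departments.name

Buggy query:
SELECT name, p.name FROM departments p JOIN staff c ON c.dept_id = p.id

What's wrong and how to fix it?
Bug: Both tables have a 'name' column; the unqualified reference is ambiguous

Fix: Prefix ambiguous columns with the table alias

Corrected query:
SELECT c.name, p.name FROM departments p JOIN staff c ON c.dept_id = p.id

Result:
name  | name   
------+--------
Bob   | HR     
Eve   | Finance
Carol | HR     
Hank  | Finance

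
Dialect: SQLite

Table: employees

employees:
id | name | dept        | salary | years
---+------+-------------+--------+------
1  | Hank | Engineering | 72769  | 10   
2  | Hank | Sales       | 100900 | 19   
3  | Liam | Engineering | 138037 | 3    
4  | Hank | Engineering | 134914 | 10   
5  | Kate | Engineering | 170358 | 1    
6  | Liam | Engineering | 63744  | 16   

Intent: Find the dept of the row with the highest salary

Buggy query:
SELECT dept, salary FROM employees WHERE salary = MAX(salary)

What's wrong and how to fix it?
Bug: MAX(salary) is an aggregate and cannot be used directly in WHERE

Fix: Wrap MAX in a scalar subquery so WHERE compares against a single value

Corrected query:
SELECT dept, salary FROM employees WHERE salary = (SELECT MAX(salary) FROM employees)

Result:
dept        | salary
------------+-------
Engineering | 170358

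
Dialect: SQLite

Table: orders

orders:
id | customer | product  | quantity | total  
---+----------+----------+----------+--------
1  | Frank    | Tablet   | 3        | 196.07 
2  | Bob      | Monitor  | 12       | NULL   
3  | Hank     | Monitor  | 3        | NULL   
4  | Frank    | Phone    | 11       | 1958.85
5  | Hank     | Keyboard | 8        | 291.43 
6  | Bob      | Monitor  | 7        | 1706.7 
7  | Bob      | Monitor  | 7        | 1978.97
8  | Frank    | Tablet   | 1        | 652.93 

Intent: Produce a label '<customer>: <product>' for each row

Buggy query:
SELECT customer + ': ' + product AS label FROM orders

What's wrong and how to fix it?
Bug: '+' is numeric addition; on text columns SQLite converts them to 0 instead of concatenating

Fix: Replace + with || to concatenate text

Corrected query:
SELECT customer || ': ' || product AS label FROM orders

Result:
label         
--------------
Frank: Tablet 
Bob: Monitor  
Hank: Monitor 
Frank: Phone  
Hank: Keyboard
Bob: Monitor  
Bob: Monitor  
Frank: Tablet 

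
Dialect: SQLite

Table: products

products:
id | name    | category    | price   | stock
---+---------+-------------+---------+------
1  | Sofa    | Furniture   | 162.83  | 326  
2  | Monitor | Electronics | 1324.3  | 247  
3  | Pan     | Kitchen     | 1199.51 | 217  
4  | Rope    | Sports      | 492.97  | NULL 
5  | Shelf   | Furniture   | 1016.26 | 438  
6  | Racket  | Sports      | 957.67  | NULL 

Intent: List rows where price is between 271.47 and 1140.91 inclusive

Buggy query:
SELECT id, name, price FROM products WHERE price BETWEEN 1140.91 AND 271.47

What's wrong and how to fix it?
Bug: The bounds are reversed; BETWEEN a AND b requires a <= b to match anything

Fix: Write BETWEEN 271.47 AND 1140.91

Corrected query:
SELECT id, name, price FROM products WHERE price BETWEEN 271.47 AND 1140.91

Result:
id | name   | price  
---+--------+--------
4  | Rope   | 492.97 
5  | Shelf  | 1016.26
6  | Racket | 957.67 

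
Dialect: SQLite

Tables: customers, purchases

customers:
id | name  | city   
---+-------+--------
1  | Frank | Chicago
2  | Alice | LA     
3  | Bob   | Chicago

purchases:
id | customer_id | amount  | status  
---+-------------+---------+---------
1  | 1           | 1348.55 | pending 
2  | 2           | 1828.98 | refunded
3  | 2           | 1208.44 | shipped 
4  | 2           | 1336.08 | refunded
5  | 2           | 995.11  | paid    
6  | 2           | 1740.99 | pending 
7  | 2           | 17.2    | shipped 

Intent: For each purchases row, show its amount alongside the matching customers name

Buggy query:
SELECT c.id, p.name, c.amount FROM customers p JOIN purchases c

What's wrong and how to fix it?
Bug: Missing join condition: each purchases row is matched to all customers rows instead of just its own

Fix: Add ON c.customer_id = p.id to the JOIN

Corrected query:
SELECT c.id, p.name, c.amount FROM customers p JOIN purchases c ON c.customer_id = p.id

Result:
id | name  | amount 
---+-------+--------
1  | Frank | 1348.55
2  | Alice | 1828.98
3  | Alice | 1208.44
4  | Alice | 1336.08
5  | Alice | 995.11 
6  | Alice | 1740.99
7  | Alice | 17.2   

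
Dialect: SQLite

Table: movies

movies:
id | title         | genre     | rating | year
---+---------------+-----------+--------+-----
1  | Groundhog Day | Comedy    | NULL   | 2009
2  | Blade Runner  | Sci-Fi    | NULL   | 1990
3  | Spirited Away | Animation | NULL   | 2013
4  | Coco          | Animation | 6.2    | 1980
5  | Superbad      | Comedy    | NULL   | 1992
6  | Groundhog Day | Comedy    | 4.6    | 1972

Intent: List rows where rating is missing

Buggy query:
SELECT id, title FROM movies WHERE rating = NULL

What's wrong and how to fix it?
Bug: '= NULL' is always unknown in SQL three-valued logic, so no rows match

Fix: Replace '= NULL' with 'IS NULL'

Corrected query:
SELECT id, title FROM movies WHERE rating IS NULL

Result:
id | title        
---+--------------
1  | Groundhog Day
2  | Blade Runner 
3  | Spirited Away
5  | Superbad     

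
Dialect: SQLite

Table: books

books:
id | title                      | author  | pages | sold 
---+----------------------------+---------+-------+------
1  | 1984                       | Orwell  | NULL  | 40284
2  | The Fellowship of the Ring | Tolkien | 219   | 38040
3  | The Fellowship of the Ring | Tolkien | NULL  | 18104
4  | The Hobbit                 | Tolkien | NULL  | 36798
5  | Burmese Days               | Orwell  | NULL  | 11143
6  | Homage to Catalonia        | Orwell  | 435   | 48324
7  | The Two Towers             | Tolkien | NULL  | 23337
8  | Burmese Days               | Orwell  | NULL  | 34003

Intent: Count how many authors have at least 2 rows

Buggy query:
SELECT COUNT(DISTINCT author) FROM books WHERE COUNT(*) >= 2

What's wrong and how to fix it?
Bug: COUNT(*) cannot appear in WHERE; the per-group count doesn't exist yet

Fix: Group first with HAVING COUNT(*) >= 2, then COUNT the resulting groups

Corrected query:
SELECT COUNT(*) FROM (SELECT author FROM books GROUP BY author HAVING COUNT(*) >= 2)

Result:
COUNT(*)
--------
2       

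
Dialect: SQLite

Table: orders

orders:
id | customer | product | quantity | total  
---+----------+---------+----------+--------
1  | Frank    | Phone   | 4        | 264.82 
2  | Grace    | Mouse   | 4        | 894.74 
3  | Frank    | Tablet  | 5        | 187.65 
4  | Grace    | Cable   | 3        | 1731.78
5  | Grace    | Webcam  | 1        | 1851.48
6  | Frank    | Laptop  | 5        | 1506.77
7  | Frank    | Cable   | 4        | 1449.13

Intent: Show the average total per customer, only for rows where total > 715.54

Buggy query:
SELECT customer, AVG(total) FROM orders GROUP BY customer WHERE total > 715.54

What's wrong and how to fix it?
Bug: WHERE cannot follow GROUP BY

Fix: Place WHERE between FROM and GROUP BY

Corrected query:
SELECT customer, AVG(total) FROM orders WHERE total > 715.54 GROUP BY customer

Result:
customer | AVG(total) 
---------+------------
Frank    | 1477.95    
Grace    | 1492.666667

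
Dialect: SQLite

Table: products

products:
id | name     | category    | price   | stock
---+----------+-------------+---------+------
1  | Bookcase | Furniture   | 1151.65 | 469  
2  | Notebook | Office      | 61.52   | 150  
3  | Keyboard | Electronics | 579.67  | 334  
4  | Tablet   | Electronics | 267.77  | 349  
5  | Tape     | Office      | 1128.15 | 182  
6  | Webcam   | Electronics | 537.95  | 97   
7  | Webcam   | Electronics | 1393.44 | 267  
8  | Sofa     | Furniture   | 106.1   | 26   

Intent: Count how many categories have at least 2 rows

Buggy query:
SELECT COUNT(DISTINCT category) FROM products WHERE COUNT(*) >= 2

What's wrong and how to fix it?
Bug: WHERE filters individual rows, not groups, so a group-level COUNT is invalid there

Fix: Group first with HAVING COUNT(*) >= 2, then COUNT the resulting groups

Corrected query:
SELECT COUNT(*) FROM (SELECT category FROM products GROUP BY category HAVING COUNT(*) >= 2)

Result:
COUNT(*)
--------
3       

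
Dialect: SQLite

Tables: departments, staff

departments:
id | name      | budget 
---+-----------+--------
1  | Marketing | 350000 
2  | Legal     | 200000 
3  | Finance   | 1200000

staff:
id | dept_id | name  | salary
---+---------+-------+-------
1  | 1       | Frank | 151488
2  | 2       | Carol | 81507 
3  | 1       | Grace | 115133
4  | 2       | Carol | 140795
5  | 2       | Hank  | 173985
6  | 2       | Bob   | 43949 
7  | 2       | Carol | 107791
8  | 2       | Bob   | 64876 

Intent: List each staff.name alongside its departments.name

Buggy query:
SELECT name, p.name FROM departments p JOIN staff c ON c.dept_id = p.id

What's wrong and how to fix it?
Bug: Both tables have a 'name' column; the unqualified reference is ambiguous

Fix: Prefix ambiguous columns with the table alias

Corrected query:
SELECT c.name, p.name FROM departments p JOIN staff c ON c.dept_id = p.id

Result:
name  | name     
------+----------
Frank | Marketing
Carol | Legal    
Grace | Marketing
Carol | Legal    
Hank  | Legal    
Bob   | Legal    
Carol | Legal    
Bob   | Legal    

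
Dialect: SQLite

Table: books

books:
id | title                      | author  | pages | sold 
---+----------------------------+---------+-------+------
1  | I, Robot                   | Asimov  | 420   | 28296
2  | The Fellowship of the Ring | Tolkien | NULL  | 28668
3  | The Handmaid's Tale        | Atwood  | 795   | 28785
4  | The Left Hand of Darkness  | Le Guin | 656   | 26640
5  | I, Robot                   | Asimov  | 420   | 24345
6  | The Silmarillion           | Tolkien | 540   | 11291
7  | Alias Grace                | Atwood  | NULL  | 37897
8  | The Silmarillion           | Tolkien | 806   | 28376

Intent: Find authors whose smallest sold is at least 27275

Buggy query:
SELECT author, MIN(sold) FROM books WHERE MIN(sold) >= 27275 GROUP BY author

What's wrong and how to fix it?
Bug: MIN() in WHERE is a misuse of aggregate

Fix: Use HAVING for the per-group MIN condition

Corrected query:
SELECT author, MIN(sold) FROM books GROUP BY author HAVING MIN(sold) >= 27275

Result:
author | MIN(sold)
-------+----------
Atwood | 28785    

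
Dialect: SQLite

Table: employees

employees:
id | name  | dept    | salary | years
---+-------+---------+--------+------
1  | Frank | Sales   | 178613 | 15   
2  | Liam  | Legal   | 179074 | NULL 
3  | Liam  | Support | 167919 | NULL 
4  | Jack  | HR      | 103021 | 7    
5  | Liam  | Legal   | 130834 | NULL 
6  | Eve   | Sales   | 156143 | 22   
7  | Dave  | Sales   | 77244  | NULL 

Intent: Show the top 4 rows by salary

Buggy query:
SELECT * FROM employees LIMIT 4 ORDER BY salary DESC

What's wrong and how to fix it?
Bug: LIMIT must come after ORDER BY

Fix: Sort with ORDER BY, then apply LIMIT

Corrected query:
SELECT * FROM employees ORDER BY salary DESC LIMIT 4

Result:
id | name  | dept    | salary | years
---+-------+---------+--------+------
2  | Liam  | Legal   | 179074 | NULL 
1  | Frank | Sales   | 178613 | 15   
3  | Liam  | Support | 167919 | NULL 
6  | Eve   | Sales   | 156143 | 22   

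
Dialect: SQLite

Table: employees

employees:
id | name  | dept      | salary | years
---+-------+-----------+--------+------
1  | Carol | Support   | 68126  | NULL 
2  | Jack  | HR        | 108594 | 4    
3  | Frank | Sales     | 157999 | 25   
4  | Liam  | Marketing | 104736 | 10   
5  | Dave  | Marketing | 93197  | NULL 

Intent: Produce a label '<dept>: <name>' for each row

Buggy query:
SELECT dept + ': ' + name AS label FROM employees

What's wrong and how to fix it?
Bug: '+' is numeric addition; on text columns SQLite converts them to 0 instead of concatenating

Fix: Replace + with || to concatenate text

Corrected query:
SELECT dept || ': ' || name AS label FROM employees

Result:
label          
---------------
Support: Carol 
HR: Jack       
Sales: Frank   
Marketing: Liam
Marketing: Dave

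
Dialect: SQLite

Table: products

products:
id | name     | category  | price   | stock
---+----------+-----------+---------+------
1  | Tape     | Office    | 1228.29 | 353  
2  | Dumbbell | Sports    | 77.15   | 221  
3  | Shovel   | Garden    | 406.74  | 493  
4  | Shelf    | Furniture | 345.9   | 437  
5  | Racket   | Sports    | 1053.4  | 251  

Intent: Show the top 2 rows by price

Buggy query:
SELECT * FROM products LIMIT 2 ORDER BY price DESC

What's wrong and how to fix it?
Bug: ORDER BY cannot follow LIMIT; LIMIT is the final clause

Fix: Swap the clauses: ORDER BY first, then LIMIT

Corrected query:
SELECT * FROM products ORDER BY price DESC LIMIT 2

Result:
id | name   | category | price   | stock
---+--------+----------+---------+------
1  | Tape   | Office   | 1228.29 | 353  
5  | Racket | Sports   | 1053.4  | 251  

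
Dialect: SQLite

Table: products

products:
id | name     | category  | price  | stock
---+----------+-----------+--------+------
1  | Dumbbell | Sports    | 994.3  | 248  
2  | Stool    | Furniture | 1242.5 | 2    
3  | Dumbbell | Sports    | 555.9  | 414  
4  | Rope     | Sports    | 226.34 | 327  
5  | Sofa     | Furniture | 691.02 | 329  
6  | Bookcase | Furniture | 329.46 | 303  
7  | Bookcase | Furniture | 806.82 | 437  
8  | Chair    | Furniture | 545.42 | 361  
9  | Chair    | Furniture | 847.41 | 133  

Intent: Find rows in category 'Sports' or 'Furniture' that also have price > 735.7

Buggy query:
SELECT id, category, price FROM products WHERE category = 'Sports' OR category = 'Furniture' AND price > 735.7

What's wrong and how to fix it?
Bug: AND binds tighter than OR, so this parses as category = 'Sports' OR (category = 'Furniture' AND price > 735.7)

Fix: Group the OR with parentheses (or use IN), then AND the threshold

Corrected query:
SELECT id, category, price FROM products WHERE (category = 'Sports' OR category = 'Furniture') AND price > 735.7

Result:
id | category  | price 
---+-----------+-------
1  | Sports    | 994.3 
2  | Furniture | 1242.5
7  | Furniture | 806.82
9  | Furniture | 847.41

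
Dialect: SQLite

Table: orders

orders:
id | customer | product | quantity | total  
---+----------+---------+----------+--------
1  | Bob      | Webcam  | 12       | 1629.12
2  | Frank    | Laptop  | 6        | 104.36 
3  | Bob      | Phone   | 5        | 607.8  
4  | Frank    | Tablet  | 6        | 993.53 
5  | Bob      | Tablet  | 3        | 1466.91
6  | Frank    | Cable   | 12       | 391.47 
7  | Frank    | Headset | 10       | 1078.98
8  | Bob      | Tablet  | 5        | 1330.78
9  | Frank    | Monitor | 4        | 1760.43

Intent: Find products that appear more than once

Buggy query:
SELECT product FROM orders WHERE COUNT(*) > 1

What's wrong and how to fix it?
Bug: WHERE can't reference COUNT(*); aggregates are computed after WHERE

Fix: GROUP BY product, then filter groups with HAVING COUNT(*) > 1

Corrected query:
SELECT product FROM orders GROUP BY product HAVING COUNT(*) > 1

Result:
product
-------
Tablet 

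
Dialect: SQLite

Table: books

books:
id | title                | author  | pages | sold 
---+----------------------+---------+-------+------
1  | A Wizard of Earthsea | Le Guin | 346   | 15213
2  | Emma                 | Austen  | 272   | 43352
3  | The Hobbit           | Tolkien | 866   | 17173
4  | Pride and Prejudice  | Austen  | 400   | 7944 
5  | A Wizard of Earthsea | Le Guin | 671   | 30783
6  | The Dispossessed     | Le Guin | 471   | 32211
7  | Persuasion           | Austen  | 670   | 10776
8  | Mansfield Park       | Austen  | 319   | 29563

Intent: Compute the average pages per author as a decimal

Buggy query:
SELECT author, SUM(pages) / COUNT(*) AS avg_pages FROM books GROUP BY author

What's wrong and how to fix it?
Bug: Both operands are integers, so '/' performs integer division and truncates

Fix: Multiply by 1.0 (or CAST to REAL) to force floating-point division

Corrected query:
SELECT author, SUM(pages) * 1.0 / COUNT(*) AS avg_pages FROM books GROUP BY author

Result:
author  | avg_pages
--------+----------
Austen  | 415.25   
Le Guin | 496      
Tolkien | 866      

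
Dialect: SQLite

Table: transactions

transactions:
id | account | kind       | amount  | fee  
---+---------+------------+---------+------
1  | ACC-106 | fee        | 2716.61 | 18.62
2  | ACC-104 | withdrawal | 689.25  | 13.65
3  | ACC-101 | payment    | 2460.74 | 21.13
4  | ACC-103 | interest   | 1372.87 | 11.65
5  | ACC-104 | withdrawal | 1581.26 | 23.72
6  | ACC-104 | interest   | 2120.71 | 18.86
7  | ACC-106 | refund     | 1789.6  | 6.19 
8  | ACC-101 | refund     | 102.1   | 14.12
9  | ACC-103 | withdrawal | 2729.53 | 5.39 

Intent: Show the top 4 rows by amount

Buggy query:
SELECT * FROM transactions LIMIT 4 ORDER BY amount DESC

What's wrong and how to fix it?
Bug: ORDER BY cannot follow LIMIT; LIMIT is the final clause

Fix: Swap the clauses: ORDER BY first, then LIMIT

Corrected query:
SELECT * FROM transactions ORDER BY amount DESC LIMIT 4

Result:
id | account | kind       | amount  | fee  
---+---------+------------+---------+------
9  | ACC-103 | withdrawal | 2729.53 | 5.39 
1  | ACC-106 | fee        | 2716.61 | 18.62
3  | ACC-101 | payment    | 2460.74 | 21.13
6  | ACC-104 | interest   | 2120.71 | 18.86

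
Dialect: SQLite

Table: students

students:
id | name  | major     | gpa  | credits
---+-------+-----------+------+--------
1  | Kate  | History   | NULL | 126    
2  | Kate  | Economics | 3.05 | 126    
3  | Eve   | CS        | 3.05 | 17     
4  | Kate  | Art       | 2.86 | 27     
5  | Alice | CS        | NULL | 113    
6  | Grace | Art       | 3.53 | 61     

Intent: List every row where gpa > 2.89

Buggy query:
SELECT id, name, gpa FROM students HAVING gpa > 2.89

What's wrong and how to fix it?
Bug: HAVING filters the output of aggregation, but this query has no GROUP BY and no aggregate functions, so SQLite rejects it (HAVING clause on a non-aggregate query); the condition here is per row

Fix: Use WHERE for row-level filtering

Corrected query:
SELECT id, name, gpa FROM students WHERE gpa > 2.89

Result:
id | name  | gpa 
---+-------+-----
2  | Kate  | 3.05
3  | Eve   | 3.05
6  | Grace | 3.53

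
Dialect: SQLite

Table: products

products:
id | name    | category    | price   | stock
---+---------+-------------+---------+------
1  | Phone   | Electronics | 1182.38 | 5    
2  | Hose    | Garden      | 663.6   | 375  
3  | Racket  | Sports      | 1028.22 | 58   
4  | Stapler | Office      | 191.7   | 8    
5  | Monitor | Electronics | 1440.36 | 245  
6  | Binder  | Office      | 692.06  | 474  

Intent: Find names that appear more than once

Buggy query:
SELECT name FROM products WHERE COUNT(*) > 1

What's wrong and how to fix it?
Bug: COUNT(*) is an aggregate and cannot be used in WHERE

Fix: Group first, then use HAVING for the count condition

Corrected query:
SELECT name FROM products GROUP BY name HAVING COUNT(*) > 1

Result:
(no rows)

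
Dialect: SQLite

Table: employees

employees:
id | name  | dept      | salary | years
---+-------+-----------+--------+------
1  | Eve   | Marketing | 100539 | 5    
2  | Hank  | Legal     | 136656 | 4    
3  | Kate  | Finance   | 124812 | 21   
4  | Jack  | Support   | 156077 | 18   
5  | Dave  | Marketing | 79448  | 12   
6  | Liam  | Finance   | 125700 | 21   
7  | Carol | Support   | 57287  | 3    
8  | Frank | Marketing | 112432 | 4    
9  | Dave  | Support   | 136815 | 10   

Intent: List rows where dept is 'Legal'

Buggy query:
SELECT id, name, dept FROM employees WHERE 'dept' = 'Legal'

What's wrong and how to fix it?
Bug: 'dept' in single quotes is a string literal, not the column; the comparison is literal-vs-literal and never true

Fix: Reference the column as dept without single quotes

Corrected query:
SELECT id, name, dept FROM employees WHERE dept = 'Legal'

Result:
id | name | dept 
---+------+------
2  | Hank | Legal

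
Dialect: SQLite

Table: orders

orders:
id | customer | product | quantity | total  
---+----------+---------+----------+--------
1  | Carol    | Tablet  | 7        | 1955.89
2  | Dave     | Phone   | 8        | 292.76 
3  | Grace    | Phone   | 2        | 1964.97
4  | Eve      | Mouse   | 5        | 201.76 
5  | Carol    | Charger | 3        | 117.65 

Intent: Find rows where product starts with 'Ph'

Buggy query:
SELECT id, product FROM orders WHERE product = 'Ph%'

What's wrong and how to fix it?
Bug: '=' compares the literal string including the % character; pattern matching needs LIKE

Fix: Replace '=' with LIKE so 'Ph%' is treated as a pattern

Corrected query:
SELECT id, product FROM orders WHERE product LIKE 'Ph%'

Result:
id | product
---+--------
2  | Phone  
3  | Phone  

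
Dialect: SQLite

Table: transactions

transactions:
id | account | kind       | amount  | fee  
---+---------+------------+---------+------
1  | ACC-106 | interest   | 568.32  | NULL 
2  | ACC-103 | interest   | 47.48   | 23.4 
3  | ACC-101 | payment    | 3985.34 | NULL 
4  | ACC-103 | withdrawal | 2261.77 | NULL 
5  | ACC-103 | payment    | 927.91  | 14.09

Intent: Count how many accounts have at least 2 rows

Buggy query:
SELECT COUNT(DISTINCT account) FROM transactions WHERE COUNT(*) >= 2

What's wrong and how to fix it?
Bug: COUNT(*) cannot appear in WHERE; the per-group count doesn't exist yet

Fix: Group first with HAVING COUNT(*) >= 2, then COUNT the resulting groups

Corrected query:
SELECT COUNT(*) FROM (SELECT account FROM transactions GROUP BY account HAVING COUNT(*) >= 2)

Result:
COUNT(*)
--------
1       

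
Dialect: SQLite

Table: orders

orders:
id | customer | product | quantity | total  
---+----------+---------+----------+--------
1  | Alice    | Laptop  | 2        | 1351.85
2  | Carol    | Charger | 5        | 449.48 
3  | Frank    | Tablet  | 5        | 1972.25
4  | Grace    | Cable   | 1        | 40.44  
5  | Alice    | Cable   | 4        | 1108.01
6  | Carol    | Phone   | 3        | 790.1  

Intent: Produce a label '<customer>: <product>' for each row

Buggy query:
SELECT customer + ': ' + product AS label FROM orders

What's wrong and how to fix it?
Bug: SQLite uses || for string concatenation; + coerces text to numbers (yielding 0)

Fix: Use the || operator for string concatenation

Corrected query:
SELECT customer || ': ' || product AS label FROM orders

Result:
label         
--------------
Alice: Laptop 
Carol: Charger
Frank: Tablet 
Grace: Cable  
Alice: Cable  
Carol: Phone  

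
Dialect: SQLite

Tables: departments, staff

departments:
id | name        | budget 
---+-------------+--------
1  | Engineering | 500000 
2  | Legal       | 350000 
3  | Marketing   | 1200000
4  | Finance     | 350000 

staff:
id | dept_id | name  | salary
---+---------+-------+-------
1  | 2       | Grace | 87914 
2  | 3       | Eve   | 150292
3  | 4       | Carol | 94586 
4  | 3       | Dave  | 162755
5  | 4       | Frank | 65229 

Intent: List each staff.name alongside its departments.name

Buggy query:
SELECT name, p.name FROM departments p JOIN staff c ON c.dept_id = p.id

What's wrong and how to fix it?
Bug: 'name' exists in both joined tables, so the database can't tell which one is meant

Fix: Qualify the column with its table alias (c.name)

Corrected query:
SELECT c.name, p.name FROM departments p JOIN staff c ON c.dept_id = p.id

Result:
name  | name     
------+----------
Grace | Legal    
Eve   | Marketing
Carol | Finance  
Dave  | Marketing
Frank | Finance  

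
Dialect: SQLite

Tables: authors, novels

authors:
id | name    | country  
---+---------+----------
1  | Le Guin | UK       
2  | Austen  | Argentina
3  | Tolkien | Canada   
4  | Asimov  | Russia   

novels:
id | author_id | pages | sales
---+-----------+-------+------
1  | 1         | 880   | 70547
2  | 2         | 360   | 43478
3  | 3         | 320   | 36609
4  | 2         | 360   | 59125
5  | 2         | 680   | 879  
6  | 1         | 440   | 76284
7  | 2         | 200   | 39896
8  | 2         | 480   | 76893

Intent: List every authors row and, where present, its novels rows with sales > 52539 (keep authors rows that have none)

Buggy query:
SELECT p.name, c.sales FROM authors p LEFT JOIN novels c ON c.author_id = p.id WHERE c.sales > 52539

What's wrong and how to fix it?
Bug: A WHERE condition on the right-hand table after LEFT JOIN drops unmatched parents

Fix: Put 'c.sales > 52539' in the JOIN's ON clause instead of WHERE

Corrected query:
SELECT p.name, c.sales FROM authors p LEFT JOIN novels c ON c.author_id = p.id AND c.sales > 52539

Result:
name    | sales
--------+------
Le Guin | 70547
Le Guin | 76284
Austen  | 59125
Austen  | 76893
Tolkien | NULL 
Asimov  | NULL 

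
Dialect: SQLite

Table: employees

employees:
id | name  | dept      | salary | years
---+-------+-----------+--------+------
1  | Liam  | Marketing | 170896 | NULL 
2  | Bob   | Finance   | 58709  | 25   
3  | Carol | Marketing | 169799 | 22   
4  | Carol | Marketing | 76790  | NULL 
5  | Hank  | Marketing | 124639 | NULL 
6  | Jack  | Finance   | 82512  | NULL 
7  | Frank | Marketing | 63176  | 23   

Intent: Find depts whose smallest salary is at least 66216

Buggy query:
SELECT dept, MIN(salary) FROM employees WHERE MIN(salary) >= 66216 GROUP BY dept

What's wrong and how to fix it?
Bug: Aggregates like MIN are computed per group after WHERE runs

Fix: Use HAVING for the per-group MIN condition

Corrected query:
SELECT dept, MIN(salary) FROM employees GROUP BY dept HAVING MIN(salary) >= 66216

Result:
(no rows)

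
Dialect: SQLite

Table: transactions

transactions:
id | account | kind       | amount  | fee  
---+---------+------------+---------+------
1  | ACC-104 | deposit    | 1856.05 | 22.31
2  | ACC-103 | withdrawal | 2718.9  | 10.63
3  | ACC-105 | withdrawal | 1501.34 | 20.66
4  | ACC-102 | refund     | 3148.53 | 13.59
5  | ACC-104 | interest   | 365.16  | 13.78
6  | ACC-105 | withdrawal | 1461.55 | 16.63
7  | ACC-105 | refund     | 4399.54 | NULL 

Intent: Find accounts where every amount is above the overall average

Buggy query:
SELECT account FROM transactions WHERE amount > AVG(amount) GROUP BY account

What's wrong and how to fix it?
Bug: AVG() is an aggregate; it can't sit directly in WHERE

Fix: Compute the overall average in a scalar subquery and compare each group's MIN against it in HAVING

Corrected query:
SELECT account FROM transactions GROUP BY account HAVING MIN(amount) > (SELECT AVG(amount) FROM transactions)

Result:
account
-------
ACC-102
ACC-103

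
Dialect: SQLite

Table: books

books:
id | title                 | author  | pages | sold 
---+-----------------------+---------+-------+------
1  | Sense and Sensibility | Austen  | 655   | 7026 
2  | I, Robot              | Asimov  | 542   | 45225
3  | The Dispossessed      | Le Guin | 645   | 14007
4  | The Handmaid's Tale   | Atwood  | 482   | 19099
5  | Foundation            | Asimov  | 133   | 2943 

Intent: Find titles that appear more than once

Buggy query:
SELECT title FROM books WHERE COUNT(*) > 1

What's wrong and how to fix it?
Bug: WHERE can't reference COUNT(*); aggregates are computed after WHERE

Fix: Group first, then use HAVING for the count condition

Corrected query:
SELECT title FROM books GROUP BY title HAVING COUNT(*) > 1

Result:
(no rows)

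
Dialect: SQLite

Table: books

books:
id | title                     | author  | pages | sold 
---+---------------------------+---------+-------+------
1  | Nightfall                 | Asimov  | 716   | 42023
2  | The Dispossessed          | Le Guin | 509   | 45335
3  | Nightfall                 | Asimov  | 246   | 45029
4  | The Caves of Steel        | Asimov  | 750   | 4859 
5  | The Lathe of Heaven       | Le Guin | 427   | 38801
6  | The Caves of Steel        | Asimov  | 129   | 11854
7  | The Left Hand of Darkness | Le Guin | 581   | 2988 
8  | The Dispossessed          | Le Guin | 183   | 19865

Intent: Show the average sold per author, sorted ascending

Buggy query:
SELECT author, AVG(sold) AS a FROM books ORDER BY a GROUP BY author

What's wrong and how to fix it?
Bug: ORDER BY appears before GROUP BY; SQL clause order requires GROUP BY first

Fix: Reorder: SELECT … FROM … GROUP BY … ORDER BY …

Corrected query:
SELECT author, AVG(sold) AS a FROM books GROUP BY author ORDER BY a

Result:
author  | a       
--------+---------
Asimov  | 25941.25
Le Guin | 26747.25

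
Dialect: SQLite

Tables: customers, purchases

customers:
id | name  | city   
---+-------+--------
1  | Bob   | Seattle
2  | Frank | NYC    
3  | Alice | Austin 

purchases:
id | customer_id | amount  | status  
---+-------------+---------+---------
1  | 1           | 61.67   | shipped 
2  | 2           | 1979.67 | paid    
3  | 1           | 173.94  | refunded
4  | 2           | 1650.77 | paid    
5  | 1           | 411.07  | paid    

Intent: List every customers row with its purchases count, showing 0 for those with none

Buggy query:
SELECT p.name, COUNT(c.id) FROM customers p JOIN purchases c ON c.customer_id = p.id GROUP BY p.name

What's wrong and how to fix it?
Bug: An inner join excludes parents with zero children

Fix: Use LEFT JOIN so parents without children still appear (COUNT(c.id) gives 0)

Corrected query:
SELECT p.name, COUNT(c.id) FROM customers p LEFT JOIN purchases c ON c.customer_id = p.id GROUP BY p.name

Result:
name  | COUNT(c.id)
------+------------
Alice | 0          
Bob   | 3          
Frank | 2          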